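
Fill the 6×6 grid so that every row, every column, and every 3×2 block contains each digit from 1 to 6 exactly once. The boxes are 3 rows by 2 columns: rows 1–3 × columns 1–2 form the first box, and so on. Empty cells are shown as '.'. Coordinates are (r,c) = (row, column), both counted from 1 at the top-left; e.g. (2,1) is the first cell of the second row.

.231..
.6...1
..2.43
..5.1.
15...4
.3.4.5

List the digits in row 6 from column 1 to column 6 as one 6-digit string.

(1,6) = 6 (sole candidate).
(2,3) = 4 (sole candidate).
(2,4) = 5 (sole candidate).
(2,5) = 2 (sole candidate).
(3,1) = 5 (sole candidate).
(3,2) = 1 (sole candidate).
(3,4) = 6 (sole candidate).
(4,2) = 4 (sole candidate).
(4,6) = 2 (sole candidate).
(5,3) = 6 (sole candidate).
(5,5) = 3 (sole candidate).
(6,3) = 1: row 6 has {3,4,5}; col 3 has {2,3,4,5,6}; box has {4,5,6} → only 1 remains.
(6,5) = 6: row 6 has {1,3,4,5}; col 5 has {1,2,3,4}; box has {1,2,3,4,5} → only 6 remains.
(1,1) = 4 (sole candidate).
(1,5) = 5 (sole candidate).
(2,1) = 3 (sole candidate).
(4,1) = 6 (sole candidate).
(4,4) = 3 (sole candidate).
(5,4) = 2 (sole candidate).
(6,1) = 2: row 6 has {1,3,4,5,6}; col 1 has {1,3,4,5,6}; box has {1,3,4,5,6} → only 2 remains.

231465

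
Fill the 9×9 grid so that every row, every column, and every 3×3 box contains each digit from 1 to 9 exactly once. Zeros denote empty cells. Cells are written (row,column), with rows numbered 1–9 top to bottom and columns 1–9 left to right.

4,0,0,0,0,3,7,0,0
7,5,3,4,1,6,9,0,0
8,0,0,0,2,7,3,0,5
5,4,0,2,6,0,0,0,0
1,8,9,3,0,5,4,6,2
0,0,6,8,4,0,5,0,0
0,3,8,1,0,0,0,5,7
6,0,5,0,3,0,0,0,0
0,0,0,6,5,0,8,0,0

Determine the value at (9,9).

(2,9) = 8: row 2 has {1,3,4,5,6,7,9}; col 9 has {2,5,7}; box has {3,5,7,9} → only 8 remains.
(3,3) = 1: row 3 has {2,3,5,7,8}; col 3 has {3,5,6,8,9}; box has {3,4,5,7,8} → only 1 remains.
(3,4) = 9: row 3 has {1,2,3,5,7,8}; col 4 has {1,2,3,4,6,8}; box has {1,2,3,4,6,7} → only 9 remains.
(3,8) = 4: row 3 has {1,2,3,5,7,8,9}; col 8 has {5,6}; box has {3,5,7,8,9} → only 4 remains.
(4,3) = 7: row 4 has {2,4,5,6}; col 3 has {1,3,5,6,8,9}; box has {1,4,5,6,8,9} → only 7 remains.
(4,7) = 1: row 4 has {2,4,5,6,7}; col 7 has {3,4,5,7,8,9}; box has {2,4,5,6} → only 1 remains.
(5,5) = 7: row 5 has {1,2,3,4,5,6,8,9}; col 5 has {1,2,3,4,5,6}; box has {2,3,4,5,6,8} → only 7 remains.
(6,2) = 2: row 6 has {4,5,6,8}; col 2 has {3,4,5,8}; box has {1,4,5,6,7,8,9} → only 2 remains.
(7,5) = 9: row 7 has {1,3,5,7,8}; col 5 has {1,2,3,4,5,6,7}; box has {1,3,5,6} → only 9 remains.
(8,4) = 7: row 8 has {3,5,6}; col 4 has {1,2,3,4,6,8,9}; box has {1,3,5,6,9} → only 7 remains.
(8,7) = 2: row 8 has {3,5,6,7}; col 7 has {1,3,4,5,7,8,9}; box has {5,7,8} → only 2 remains.
(1,3) = 2: row 1 has {3,4,7}; col 3 has {1,3,5,6,7,8,9}; box has {1,3,4,5,7,8} → only 2 remains.
(1,4) = 5: row 1 has {2,3,4,7}; col 4 has {1,2,3,4,6,7,8,9}; box has {1,2,3,4,6,7,9} → only 5 remains.
(1,5) = 8: row 1 has {2,3,4,5,7}; col 5 has {1,2,3,4,5,6,7,9}; box has {1,2,3,4,5,6,7,9} → only 8 remains.
(1,8) = 1: row 1 has {2,3,4,5,7,8}; col 8 has {4,5,6}; box has {3,4,5,7,8,9} → only 1 remains.
(1,9) = 6: row 1 has {1,2,3,4,5,7,8}; col 9 has {2,5,7,8}; box has {1,3,4,5,7,8,9} → only 6 remains.
(2,8) = 2: row 2 has {1,3,4,5,6,7,8,9}; col 8 has {1,4,5,6}; box has {1,3,4,5,6,7,8,9} → only 2 remains.
(3,2) = 6: row 3 has {1,2,3,4,5,7,8,9}; col 2 has {2,3,4,5,8}; box has {1,2,3,4,5,7,8} → only 6 remains.
(4,6) = 9: row 4 has {1,2,4,5,6,7}; col 6 has {3,5,6,7}; box has {2,3,4,5,6,7,8} → only 9 remains.
(4,9) = 3: row 4 has {1,2,4,5,6,7,9}; col 9 has {2,5,6,7,8}; box has {1,2,4,5,6} → only 3 remains.
(6,1) = 3: row 6 has {2,4,5,6,8}; col 1 has {1,4,5,6,7,8}; box has {1,2,4,5,6,7,8,9} → only 3 remains.
(6,6) = 1: row 6 has {2,3,4,5,6,8}; col 6 has {3,5,6,7,9}; box has {2,3,4,5,6,7,8,9} → only 1 remains.
(6,9) = 9: row 6 has {1,2,3,4,5,6,8}; col 9 has {2,3,5,6,7,8}; box has {1,2,3,4,5,6} → only 9 remains.
(7,1) = 2: row 7 has {1,3,5,7,8,9}; col 1 has {1,3,4,5,6,7,8}; box has {3,5,6,8} → only 2 remains.
(7,6) = 4: row 7 has {1,2,3,5,7,8,9}; col 6 has {1,3,5,6,7,9}; box has {1,3,5,6,7,9} → only 4 remains.
(7,7) = 6: row 7 has {1,2,3,4,5,7,8,9}; col 7 has {1,2,3,4,5,7,8,9}; box has {2,5,7,8} → only 6 remains.
(8,6) = 8: row 8 has {2,3,5,6,7}; col 6 has {1,3,4,5,6,7,9}; box has {1,3,4,5,6,7,9} → only 8 remains.
(8,8) = 9: row 8 has {2,3,5,6,7,8}; col 8 has {1,2,4,5,6}; box has {2,5,6,7,8} → only 9 remains.
(9,1) = 9: row 9 has {5,6,8}; col 1 has {1,2,3,4,5,6,7,8}; box has {2,3,5,6,8} → only 9 remains.
(9,3) = 4: row 9 has {5,6,8,9}; col 3 has {1,2,3,5,6,7,8,9}; box has {2,3,5,6,8,9} → only 4 remains.
(9,6) = 2: row 9 has {4,5,6,8,9}; col 6 has {1,3,4,5,6,7,8,9}; box has {1,3,4,5,6,7,8,9} → only 2 remains.
(9,8) = 3: row 9 has {2,4,5,6,8,9}; col 8 has {1,2,4,5,6,9}; box has {2,5,6,7,8,9} → only 3 remains.
(9,9) = 1: row 9 has {2,3,4,5,6,8,9}; col 9 has {2,3,5,6,7,8,9}; box has {2,3,5,6,7,8,9} → only 1 remains.

1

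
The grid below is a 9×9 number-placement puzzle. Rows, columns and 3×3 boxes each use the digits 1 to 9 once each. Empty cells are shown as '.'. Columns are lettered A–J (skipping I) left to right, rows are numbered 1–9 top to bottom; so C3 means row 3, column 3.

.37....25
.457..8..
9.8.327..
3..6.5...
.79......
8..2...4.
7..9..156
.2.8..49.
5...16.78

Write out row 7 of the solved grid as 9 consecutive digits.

783924156

B4 = 1 (sole candidate).
H4 = 8 (sole candidate).
C6 = 6 (sole candidate).
B7 = 8: row 7 has {1,5,6,7,9}; col 2 has {1,2,3,4,7}; box has {2,5,7} → only 8 remains.
J8 = 3 (sole candidate).
B9 = 9 (sole candidate).
G9 = 2 (sole candidate).
B3 = 6 (sole candidate).
H3 = 1 (sole candidate).
J3 = 4 (sole candidate).
G4 = 9 (sole candidate).
B6 = 5 (sole candidate).
G6 = 3 (sole candidate).
C8 = 1 (sole candidate).
F8 = 7 (sole candidate).
A1 = 1 (sole candidate).
D1 = 4 (sole candidate).
G1 = 6 (sole candidate).
A2 = 2 (sole candidate).
H2 = 3 (sole candidate).
J2 = 9 (sole candidate).
D3 = 5 (sole candidate).
A5 = 4 (sole candidate).
E5 = 8 (sole candidate).
G5 = 5 (sole candidate).
H5 = 6 (sole candidate).
A8 = 6 (sole candidate).
E8 = 5 (sole candidate).
D9 = 3 (sole candidate).
E1 = 9 (sole candidate).
F1 = 8 (sole candidate).
E2 = 6 (sole candidate).
F2 = 1 (sole candidate).
C4 = 2 (sole candidate).
J4 = 7 (sole candidate).
D5 = 1 (sole candidate).
F5 = 3 (sole candidate).
J5 = 2 (sole candidate).
E6 = 7 (sole candidate).
F6 = 9 (sole candidate).
J6 = 1 (sole candidate).
F7 = 4: row 7 has {1,5,6,7,8,9}; col 6 has {1,2,3,5,6,7,8,9}; box has {1,3,5,6,7,8,9} → only 4 remains.
C9 = 4 (sole candidate).
E4 = 4 (sole candidate).
C7 = 3: row 7 has {1,4,5,6,7,8,9}; col 3 has {1,2,4,5,6,7,8,9}; box has {1,2,4,5,6,7,8,9} → only 3 remains.
E7 = 2: row 7 has {1,3,4,5,6,7,8,9}; col 5 has {1,3,4,5,6,7,8,9}; box has {1,3,4,5,6,7,8,9} → only 2 remains.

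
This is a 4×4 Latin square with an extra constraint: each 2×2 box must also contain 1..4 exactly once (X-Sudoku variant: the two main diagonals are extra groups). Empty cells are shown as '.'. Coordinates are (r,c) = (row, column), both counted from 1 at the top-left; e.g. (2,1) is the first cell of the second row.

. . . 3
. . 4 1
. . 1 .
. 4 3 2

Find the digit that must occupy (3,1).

3

(1,1) = 4: row 1 has {3}; col 1 has {}; box has {}; main diagonal has {1,2} → only 4 remains.
(1,3) = 2: row 1 has {3,4}; col 3 has {1,3,4}; box has {1,3,4} → only 2 remains.
(2,2) = 3: row 2 has {1,4}; col 2 has {4}; box has {4}; main diagonal has {1,2,4} → only 3 remains.
(3,2) = 2: row 3 has {1}; col 2 has {3,4}; box has {4}; anti-diagonal has {3,4} → only 2 remains.
(3,4) = 4: row 3 has {1,2}; col 4 has {1,2,3}; box has {1,2,3} → only 4 remains.
(4,1) = 1: row 4 has {2,3,4}; col 1 has {4}; box has {2,4}; anti-diagonal has {2,3,4} → only 1 remains.
(1,2) = 1: row 1 has {2,3,4}; col 2 has {2,3,4}; box has {3,4} → only 1 remains.
(2,1) = 2: row 2 has {1,3,4}; col 1 has {1,4}; box has {1,3,4} → only 2 remains.
(3,1) = 3: row 3 has {1,2,4}; col 1 has {1,2,4}; box has {1,2,4} → only 3 remains.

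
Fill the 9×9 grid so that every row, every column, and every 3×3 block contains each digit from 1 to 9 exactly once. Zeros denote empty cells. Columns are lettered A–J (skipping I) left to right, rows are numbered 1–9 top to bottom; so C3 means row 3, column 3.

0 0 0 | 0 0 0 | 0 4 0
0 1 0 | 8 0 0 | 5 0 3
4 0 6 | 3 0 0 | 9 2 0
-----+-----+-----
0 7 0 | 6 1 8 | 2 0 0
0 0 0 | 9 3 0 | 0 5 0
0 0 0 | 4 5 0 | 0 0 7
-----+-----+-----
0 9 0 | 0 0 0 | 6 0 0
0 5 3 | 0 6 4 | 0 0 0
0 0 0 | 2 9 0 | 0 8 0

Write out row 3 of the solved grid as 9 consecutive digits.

486375921

B3 = 8: row 3 has {2,3,4,6,9}; col 2 has {1,5,7,9}; box has {1,4,6} → only 8 remains.
E3 = 7: row 3 has {2,3,4,6,8,9}; col 5 has {1,3,5,6,9}; box has {3,8} → only 7 remains.
J3 = 1: row 3 has {2,3,4,6,7,8,9}; col 9 has {3,7}; box has {2,3,4,5,9} → only 1 remains.
F6 = 2 (sole candidate).
E7 = 8 (sole candidate).
E1 = 2 (sole candidate).
E2 = 4 (sole candidate).
F3 = 5: row 3 has {1,2,3,4,6,7,8,9}; col 6 has {2,4,8}; box has {2,3,4,7,8} → only 5 remains.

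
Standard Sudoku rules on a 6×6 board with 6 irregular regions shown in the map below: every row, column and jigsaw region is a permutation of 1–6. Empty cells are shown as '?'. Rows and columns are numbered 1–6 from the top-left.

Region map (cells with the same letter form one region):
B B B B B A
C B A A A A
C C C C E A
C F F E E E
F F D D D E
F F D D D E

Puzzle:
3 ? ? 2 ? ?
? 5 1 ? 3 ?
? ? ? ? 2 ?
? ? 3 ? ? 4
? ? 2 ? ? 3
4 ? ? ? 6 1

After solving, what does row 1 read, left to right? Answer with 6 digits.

row 4, column 5 = 5 (sole candidate).
row 6, column 2 = 2 (sole candidate).
row 6, column 3 = 5 (sole candidate).
row 6, column 4 = 3 (sole candidate).
row 4, column 4 = 6 (sole candidate).
row 2, column 4 = 4 (sole candidate).
row 4, column 2 = 1 (sole candidate).
row 5, column 2 = 6 (sole candidate).
row 5, column 4 = 1 (sole candidate).
row 5, column 5 = 4 (sole candidate).
row 1, column 2 = 4: row 1 has {2,3}; col 2 has {1,2,5,6}; region has {2,3,5} → only 4 remains.
row 1, column 3 = 6: row 1 has {2,3,4}; col 3 has {1,2,3,5}; region has {2,3,4,5} → only 6 remains.
row 1, column 5 = 1: row 1 has {2,3,4,6}; col 5 has {2,3,4,5,6}; region has {2,3,4,5,6} → only 1 remains.
row 1, column 6 = 5: row 1 has {1,2,3,4,6}; col 6 has {1,3,4}; region has {1,3,4} → only 5 remains.

346215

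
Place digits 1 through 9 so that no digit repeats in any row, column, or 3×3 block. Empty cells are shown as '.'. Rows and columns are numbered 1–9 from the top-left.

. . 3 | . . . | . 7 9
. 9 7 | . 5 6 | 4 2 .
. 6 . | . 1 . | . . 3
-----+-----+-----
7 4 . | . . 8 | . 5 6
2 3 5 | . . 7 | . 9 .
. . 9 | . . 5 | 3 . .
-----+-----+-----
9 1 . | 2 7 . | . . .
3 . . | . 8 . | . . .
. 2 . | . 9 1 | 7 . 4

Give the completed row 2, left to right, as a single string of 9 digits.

897356421

R3C8 = 8 (sole candidate).
R4C3 = 1 (sole candidate).
R4C7 = 2 (sole candidate).
R6C2 = 8 (sole candidate).
R8C6 = 4 (sole candidate).
R1C2 = 5 (sole candidate).
R1C6 = 2 (sole candidate).
R2C9 = 1: row 2 has {2,4,5,6,7,9}; col 9 has {3,4,6,9}; box has {2,3,4,7,8,9} → only 1 remains.
R3C1 = 4 (sole candidate).
R3C3 = 2 (sole candidate).
R3C6 = 9 (sole candidate).
R3C7 = 5 (sole candidate).
R4C5 = 3 (sole candidate).
R5C9 = 8 (sole candidate).
R6C1 = 6 (sole candidate).
R6C9 = 7 (sole candidate).
R7C6 = 3 (sole candidate).
R7C8 = 6 (sole candidate).
R7C9 = 5 (sole candidate).
R8C2 = 7 (sole candidate).
R8C3 = 6 (sole candidate).
R8C4 = 5 (sole candidate).
R8C8 = 1 (sole candidate).
R8C9 = 2 (sole candidate).
R9C3 = 8 (sole candidate).
R9C4 = 6 (sole candidate).
R9C8 = 3 (sole candidate).
R1C5 = 4 (sole candidate).
R1C7 = 6 (sole candidate).
R2C1 = 8: row 2 has {1,2,4,5,6,7,9}; col 1 has {2,3,4,6,7,9}; box has {2,3,4,5,6,7,9} → only 8 remains.
R2C4 = 3: row 2 has {1,2,4,5,6,7,8,9}; col 4 has {2,5,6}; box has {1,2,4,5,6,9} → only 3 remains.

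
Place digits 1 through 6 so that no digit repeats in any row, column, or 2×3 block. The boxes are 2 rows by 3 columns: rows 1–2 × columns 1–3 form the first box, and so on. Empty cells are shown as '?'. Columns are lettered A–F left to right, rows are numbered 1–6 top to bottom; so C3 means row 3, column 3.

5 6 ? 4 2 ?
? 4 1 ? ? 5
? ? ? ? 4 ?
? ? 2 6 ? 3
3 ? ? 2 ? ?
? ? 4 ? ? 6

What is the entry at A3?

6

C1 = 3 (sole candidate).
F1 = 1 (sole candidate).
A2 = 2 (sole candidate).
D2 = 3 (sole candidate).
E2 = 6 (sole candidate).
F3 = 2 (sole candidate).
F5 = 4 (sole candidate).
A6 = 1 (sole candidate).
D6 = 5 (sole candidate).
E6 = 3 (sole candidate).
A3 = 6: row 3 has {2,4}; col 1 has {1,2,3,5}; box has {2} → only 6 remains.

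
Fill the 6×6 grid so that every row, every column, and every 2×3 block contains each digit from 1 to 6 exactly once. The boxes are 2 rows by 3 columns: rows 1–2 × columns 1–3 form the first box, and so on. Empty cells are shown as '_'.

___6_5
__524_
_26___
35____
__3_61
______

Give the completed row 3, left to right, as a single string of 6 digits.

126354

row 2, column 6 = 3 (sole candidate).
row 3, column 6 = 4: row 3 has {2,6}; col 6 has {1,3,5}; box has {} → only 4 remains.
row 4, column 4 = 1 (sole candidate).
row 4, column 5 = 2 (sole candidate).
row 4, column 6 = 6 (sole candidate).
row 5, column 2 = 4 (sole candidate).
row 5, column 4 = 5 (sole candidate).
row 6, column 5 = 3 (sole candidate).
row 6, column 6 = 2 (sole candidate).
row 1, column 5 = 1 (sole candidate).
row 3, column 1 = 1: row 3 has {2,4,6}; col 1 has {3}; box has {2,3,5,6} → only 1 remains.
row 3, column 4 = 3: row 3 has {1,2,4,6}; col 4 has {1,2,5,6}; box has {1,2,4,6} → only 3 remains.
row 3, column 5 = 5: row 3 has {1,2,3,4,6}; col 5 has {1,2,3,4,6}; box has {1,2,3,4,6} → only 5 remains.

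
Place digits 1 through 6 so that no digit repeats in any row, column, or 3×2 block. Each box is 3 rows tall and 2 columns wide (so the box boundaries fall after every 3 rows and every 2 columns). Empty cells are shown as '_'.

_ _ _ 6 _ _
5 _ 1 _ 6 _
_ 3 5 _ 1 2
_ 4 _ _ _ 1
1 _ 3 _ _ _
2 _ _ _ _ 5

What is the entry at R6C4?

R1C1 = 4 (sole candidate).
R1C3 = 2 (sole candidate).
R1C6 = 3 (sole candidate).
R2C2 = 2 (sole candidate).
R2C6 = 4 (sole candidate).
R3C1 = 6 (sole candidate).
R3C4 = 4 (sole candidate).
R4C1 = 3 (sole candidate).
R4C3 = 6 (sole candidate).
R4C5 = 2 (sole candidate).
R5C5 = 4 (sole candidate).
R5C6 = 6 (sole candidate).
R6C2 = 6 (sole candidate).
R6C3 = 4 (sole candidate).
R6C4 = 1: row 6 has {2,4,5,6}; col 4 has {4,6}; box has {3,4,6} → only 1 remains.

1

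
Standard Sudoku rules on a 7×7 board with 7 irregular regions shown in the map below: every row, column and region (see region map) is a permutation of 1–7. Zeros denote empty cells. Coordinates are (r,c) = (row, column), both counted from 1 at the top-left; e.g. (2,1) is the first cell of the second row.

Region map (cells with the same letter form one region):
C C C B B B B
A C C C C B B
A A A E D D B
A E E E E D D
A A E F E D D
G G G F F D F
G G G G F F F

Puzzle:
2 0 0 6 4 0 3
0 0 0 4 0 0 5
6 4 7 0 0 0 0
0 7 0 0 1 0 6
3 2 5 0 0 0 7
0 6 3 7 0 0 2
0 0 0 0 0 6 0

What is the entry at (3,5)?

(1,3) = 1 (sole candidate).
(1,6) = 7 (sole candidate).
(2,1) = 1 (sole candidate).
(2,2) = 3 (sole candidate).
(2,3) = 6 (sole candidate).
(2,5) = 7 (sole candidate).
(2,6) = 2 (sole candidate).
(3,7) = 1 (sole candidate).
(4,1) = 5 (sole candidate).
(5,4) = 1 (sole candidate).
(5,5) = 6 (sole candidate).
(5,6) = 4 (sole candidate).
(6,1) = 4 (sole candidate).
(6,5) = 5 (sole candidate).
(6,6) = 1 (sole candidate).
(7,1) = 7 (sole candidate).
(7,3) = 2 (sole candidate).
(7,4) = 5 (sole candidate).
(7,5) = 3 (sole candidate).
(7,7) = 4 (sole candidate).
(1,2) = 5 (sole candidate).
(3,5) = 2: row 3 has {1,4,6,7}; col 5 has {1,3,4,5,6,7}; region has {1,4,6,7} → only 2 remains.

2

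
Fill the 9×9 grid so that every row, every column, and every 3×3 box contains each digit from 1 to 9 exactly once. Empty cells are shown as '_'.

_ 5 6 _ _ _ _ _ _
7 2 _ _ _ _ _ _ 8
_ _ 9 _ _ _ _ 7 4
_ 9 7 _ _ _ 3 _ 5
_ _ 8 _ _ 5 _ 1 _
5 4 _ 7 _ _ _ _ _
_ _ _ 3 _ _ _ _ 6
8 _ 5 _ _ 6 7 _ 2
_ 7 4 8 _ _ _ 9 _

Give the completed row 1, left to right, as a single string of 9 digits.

R6C9 = 9: row 6 has {4,5,7}; col 9 has {2,4,5,6,8}; box has {1,3,5} → only 9 remains.
R7C2 = 1: row 7 has {3,6}; col 2 has {2,4,5,7,9}; box has {4,5,7,8} → only 1 remains.
R7C3 = 2: row 7 has {1,3,6}; col 3 has {4,5,6,7,8,9}; box has {1,4,5,7,8} → only 2 remains.
R8C2 = 3: row 8 has {2,5,6,7,8}; col 2 has {1,2,4,5,7,9}; box has {1,2,4,5,7,8} → only 3 remains.
R8C8 = 4: row 8 has {2,3,5,6,7,8}; col 8 has {1,7,9}; box has {2,6,7,9} → only 4 remains.
R9C1 = 6: row 9 has {4,7,8,9}; col 1 has {5,7,8}; box has {1,2,3,4,5,7,8} → only 6 remains.
R3C2 = 8: row 3 has {4,7,9}; col 2 has {1,2,3,4,5,7,9}; box has {2,5,6,7,9} → only 8 remains.
R5C2 = 6: row 5 has {1,5,8}; col 2 has {1,2,3,4,5,7,8,9}; box has {4,5,7,8,9} → only 6 remains.
R5C9 = 7: row 5 has {1,5,6,8}; col 9 has {2,4,5,6,8,9}; box has {1,3,5,9} → only 7 remains.
R7C1 = 9: row 7 has {1,2,3,6}; col 1 has {5,6,7,8}; box has {1,2,3,4,5,6,7,8} → only 9 remains.
R9C9 = 3: in row 9, 3 can only go here (every other open cell in that row sees a 3).
R1C9 = 1: row 1 has {5,6}; col 9 has {2,3,4,5,6,7,8,9}; box has {4,7,8} → only 1 remains.
R1C1 = 4: in column 1, 4 can only go here (every other open cell in that column sees a 4).
R9C7 = 1: in column 7, 1 can only go here (every other open cell in that column sees a 1).
R5C7 = 4: in column 7, 4 can only go here (every other open cell in that column sees a 4).
R9C6 = 2: row 9 has {1,3,4,6,7,8,9}; col 6 has {5,6}; box has {3,6,8} → only 2 remains.
R9C5 = 5: row 9 has {1,2,3,4,6,7,8,9}; col 5 has {}; box has {2,3,6,8} → only 5 remains.
Singles propagation stalls; R1C4 is still open with candidates {2,9}.
  Try R1C4 = 9: then column 6 has no cell left for 9 — contradiction.
So R1C4 = 2.
R1C7 = 9: row 1 has {1,2,4,5,6}; col 7 has {1,3,4,7}; box has {1,4,7,8} → only 9 remains.
R1C8 = 3: row 1 has {1,2,4,5,6,9}; col 8 has {1,4,7,9}; box has {1,4,7,8,9} → only 3 remains.
R5C4 = 9 (sole candidate).
R8C4 = 1 (sole candidate).
R8C5 = 9 (sole candidate).
R2C6 = 9 (hidden single in row 2).
R3C7 = 2 (hidden single in row 3).
R3C4 = 5 (hidden single in row 3).
R3C5 = 6 (hidden single in row 3).
R2C4 = 4 (sole candidate).
R4C4 = 6 (sole candidate).
Singles propagation stalls before every target cell is settled. Branch on R2C3 (candidates {1,3}).
  Try R2C3 = 1: this forces R2C5=3, R3C1=3; then row 5 has no cell left for 3 — contradiction.
So R2C3 = 3.
R2C5 = 1 (sole candidate).
R3C1 = 1 (sole candidate).
R3C6 = 3 (sole candidate).
R4C1 = 2 (sole candidate).
R4C8 = 8 (sole candidate).
R5C1 = 3 (sole candidate).
R5C5 = 2 (sole candidate).
R6C3 = 1 (sole candidate).
R6C6 = 8 (sole candidate).
R6C7 = 6 (sole candidate).
R6C8 = 2 (sole candidate).
R7C8 = 5 (sole candidate).
R1C6 = 7: row 1 has {1,2,3,4,5,6,9}; col 6 has {2,3,5,6,8,9}; box has {1,2,3,4,5,6,9} → only 7 remains.
R2C7 = 5 (sole candidate).
R2C8 = 6 (sole candidate).
R4C5 = 4 (sole candidate).
R4C6 = 1 (sole candidate).
R6C5 = 3 (sole candidate).
R7C5 = 7 (sole candidate).
R7C6 = 4 (sole candidate).
R7C7 = 8 (sole candidate).
R1C5 = 8: row 1 has {1,2,3,4,5,6,7,9}; col 5 has {1,2,3,4,5,6,7,9}; box has {1,2,3,4,5,6,7,9} → only 8 remains.

456287931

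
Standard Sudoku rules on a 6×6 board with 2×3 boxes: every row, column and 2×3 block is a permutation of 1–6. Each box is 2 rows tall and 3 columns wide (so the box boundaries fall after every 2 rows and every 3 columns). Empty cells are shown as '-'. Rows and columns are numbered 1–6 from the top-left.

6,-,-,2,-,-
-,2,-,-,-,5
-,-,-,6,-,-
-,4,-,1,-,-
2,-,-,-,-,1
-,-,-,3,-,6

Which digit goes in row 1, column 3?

row 2, column 4 = 4 (sole candidate).
row 5, column 4 = 5 (sole candidate).
row 5, column 5 = 4 (sole candidate).
row 6, column 5 = 2 (sole candidate).
row 1, column 6 = 3 (sole candidate).
row 4, column 6 = 2 (sole candidate).
row 1, column 5 = 1 (sole candidate).
row 2, column 5 = 6 (sole candidate).
row 3, column 6 = 4 (sole candidate).
row 1, column 2 = 5 (sole candidate).
row 1, column 3 = 4: row 1 has {1,2,3,5,6}; col 3 has {}; box has {2,5,6} → only 4 remains.

4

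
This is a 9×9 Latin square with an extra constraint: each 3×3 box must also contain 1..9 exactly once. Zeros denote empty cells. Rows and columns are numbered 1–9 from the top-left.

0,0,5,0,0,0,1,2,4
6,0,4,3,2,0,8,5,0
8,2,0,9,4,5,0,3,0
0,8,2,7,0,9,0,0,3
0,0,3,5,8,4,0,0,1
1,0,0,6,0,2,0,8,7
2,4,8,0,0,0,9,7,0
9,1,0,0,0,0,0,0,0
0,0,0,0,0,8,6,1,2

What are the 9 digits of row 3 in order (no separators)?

821945736

R1C4 = 8: row 1 has {1,2,4,5}; col 4 has {3,5,6,7,9}; box has {2,3,4,5,9} → only 8 remains.
R2C9 = 9: row 2 has {2,3,4,5,6,8}; col 9 has {1,2,3,4,7}; box has {1,2,3,4,5,8} → only 9 remains.
R3C7 = 7: row 3 has {2,3,4,5,8,9}; col 7 has {1,6,8,9}; box has {1,2,3,4,5,8,9} → only 7 remains.
R3C9 = 6: row 3 has {2,3,4,5,7,8,9}; col 9 has {1,2,3,4,7,9}; box has {1,2,3,4,5,7,8,9} → only 6 remains.
R4C5 = 1: row 4 has {2,3,7,8,9}; col 5 has {2,4,8}; box has {2,4,5,6,7,8,9} → only 1 remains.
R5C1 = 7: row 5 has {1,3,4,5,8}; col 1 has {1,2,6,8,9}; box has {1,2,3,8} → only 7 remains.
R5C7 = 2: row 5 has {1,3,4,5,7,8}; col 7 has {1,6,7,8,9}; box has {1,3,7,8} → only 2 remains.
R6C3 = 9: row 6 has {1,2,6,7,8}; col 3 has {2,3,4,5,8}; box has {1,2,3,7,8} → only 9 remains.
R6C5 = 3: row 6 has {1,2,6,7,8,9}; col 5 has {1,2,4,8}; box has {1,2,4,5,6,7,8,9} → only 3 remains.
R7C4 = 1: row 7 has {2,4,7,8,9}; col 4 has {3,5,6,7,8,9}; box has {8} → only 1 remains.
R7C9 = 5: row 7 has {1,2,4,7,8,9}; col 9 has {1,2,3,4,6,7,9}; box has {1,2,6,7,9} → only 5 remains.
R8C8 = 4: row 8 has {1,9}; col 8 has {1,2,3,5,7,8}; box has {1,2,5,6,7,9} → only 4 remains.
R8C9 = 8: row 8 has {1,4,9}; col 9 has {1,2,3,4,5,6,7,9}; box has {1,2,4,5,6,7,9} → only 8 remains.
R9C3 = 7: row 9 has {1,2,6,8}; col 3 has {2,3,4,5,8,9}; box has {1,2,4,8,9} → only 7 remains.
R9C4 = 4: row 9 has {1,2,6,7,8}; col 4 has {1,3,5,6,7,8,9}; box has {1,8} → only 4 remains.
R1C1 = 3: row 1 has {1,2,4,5,8}; col 1 has {1,2,6,7,8,9}; box has {2,4,5,6,8} → only 3 remains.
R2C2 = 7: row 2 has {2,3,4,5,6,8,9}; col 2 has {1,2,4,8}; box has {2,3,4,5,6,8} → only 7 remains.
R2C6 = 1: row 2 has {2,3,4,5,6,7,8,9}; col 6 has {2,4,5,8,9}; box has {2,3,4,5,8,9} → only 1 remains.
R3C3 = 1: row 3 has {2,3,4,5,6,7,8,9}; col 3 has {2,3,4,5,7,8,9}; box has {2,3,4,5,6,7,8} → only 1 remains.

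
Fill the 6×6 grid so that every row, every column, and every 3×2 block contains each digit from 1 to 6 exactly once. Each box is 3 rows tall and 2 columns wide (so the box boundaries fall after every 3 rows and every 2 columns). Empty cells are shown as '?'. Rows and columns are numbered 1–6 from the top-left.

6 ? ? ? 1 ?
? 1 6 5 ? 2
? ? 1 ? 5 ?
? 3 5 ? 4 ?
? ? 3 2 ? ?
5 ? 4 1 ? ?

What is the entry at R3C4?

R1C3 = 2: row 1 has {1,6}; col 3 has {1,3,4,5,6}; box has {1,5,6} → only 2 remains.
R2C5 = 3: row 2 has {1,2,5,6}; col 5 has {1,4,5}; box has {1,2,5} → only 3 remains.
R4C4 = 6: row 4 has {3,4,5}; col 4 has {1,2,5}; box has {1,2,3,4,5} → only 6 remains.
R4C6 = 1: row 4 has {3,4,5,6}; col 6 has {2}; box has {4} → only 1 remains.
R5C5 = 6: row 5 has {2,3}; col 5 has {1,3,4,5}; box has {1,4} → only 6 remains.
R5C6 = 5: row 5 has {2,3,6}; col 6 has {1,2}; box has {1,4,6} → only 5 remains.
R6C5 = 2: row 6 has {1,4,5}; col 5 has {1,3,4,5,6}; box has {1,4,5,6} → only 2 remains.
R6C6 = 3: row 6 has {1,2,4,5}; col 6 has {1,2,5}; box has {1,2,4,5,6} → only 3 remains.
R1C6 = 4: row 1 has {1,2,6}; col 6 has {1,2,3,5}; box has {1,2,3,5} → only 4 remains.
R2C1 = 4: row 2 has {1,2,3,5,6}; col 1 has {5,6}; box has {1,6} → only 4 remains.
R3C2 = 2: row 3 has {1,5}; col 2 has {1,3}; box has {1,4,6} → only 2 remains.
R3C6 = 6: row 3 has {1,2,5}; col 6 has {1,2,3,4,5}; box has {1,2,3,4,5} → only 6 remains.
R4C1 = 2: row 4 has {1,3,4,5,6}; col 1 has {4,5,6}; box has {3,5} → only 2 remains.
R5C1 = 1: row 5 has {2,3,5,6}; col 1 has {2,4,5,6}; box has {2,3,5} → only 1 remains.
R5C2 = 4: row 5 has {1,2,3,5,6}; col 2 has {1,2,3}; box has {1,2,3,5} → only 4 remains.
R6C2 = 6: row 6 has {1,2,3,4,5}; col 2 has {1,2,3,4}; box has {1,2,3,4,5} → only 6 remains.
R1C2 = 5: row 1 has {1,2,4,6}; col 2 has {1,2,3,4,6}; box has {1,2,4,6} → only 5 remains.
R1C4 = 3: row 1 has {1,2,4,5,6}; col 4 has {1,2,5,6}; box has {1,2,5,6} → only 3 remains.
R3C1 = 3: row 3 has {1,2,5,6}; col 1 has {1,2,4,5,6}; box has {1,2,4,5,6} → only 3 remains.
R3C4 = 4: row 3 has {1,2,3,5,6}; col 4 has {1,2,3,5,6}; box has {1,2,3,5,6} → only 4 remains.

4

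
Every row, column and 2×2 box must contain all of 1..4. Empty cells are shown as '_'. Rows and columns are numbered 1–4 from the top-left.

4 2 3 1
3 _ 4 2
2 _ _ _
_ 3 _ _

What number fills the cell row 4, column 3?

2

row 2, column 2 = 1 (sole candidate).
row 3, column 2 = 4 (sole candidate).
row 3, column 3 = 1 (sole candidate).
row 3, column 4 = 3 (sole candidate).
row 4, column 1 = 1 (sole candidate).
row 4, column 3 = 2: row 4 has {1,3}; col 3 has {1,3,4}; box has {1,3} → only 2 remains.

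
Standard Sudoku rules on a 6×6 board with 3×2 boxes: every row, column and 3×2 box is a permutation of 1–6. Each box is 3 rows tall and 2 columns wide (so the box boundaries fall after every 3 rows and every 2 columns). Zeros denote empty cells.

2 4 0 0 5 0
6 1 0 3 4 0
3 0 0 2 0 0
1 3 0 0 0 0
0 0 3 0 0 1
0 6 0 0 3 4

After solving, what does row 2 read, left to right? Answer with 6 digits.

R2C3 = 5: row 2 has {1,3,4,6}; col 3 has {3}; box has {2,3} → only 5 remains.
R2C6 = 2: row 2 has {1,3,4,5,6}; col 6 has {1,4}; box has {4,5} → only 2 remains.

615342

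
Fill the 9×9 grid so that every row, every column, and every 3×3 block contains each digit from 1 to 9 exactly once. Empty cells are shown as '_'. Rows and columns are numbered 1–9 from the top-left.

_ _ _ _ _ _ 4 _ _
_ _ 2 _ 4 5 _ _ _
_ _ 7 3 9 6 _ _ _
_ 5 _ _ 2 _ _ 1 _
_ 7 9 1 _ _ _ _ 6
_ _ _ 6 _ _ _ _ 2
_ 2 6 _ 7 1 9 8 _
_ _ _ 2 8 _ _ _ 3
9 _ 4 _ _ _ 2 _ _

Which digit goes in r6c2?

r1c5 = 1: row 1 has {4}; col 5 has {2,4,7,8,9}; box has {3,4,5,6,9} → only 1 remains.
r8c2 = 1: row 8 has {2,3,8}; col 2 has {2,5,7}; box has {2,4,6,9} → only 1 remains.
r8c3 = 5: row 8 has {1,2,3,8}; col 3 has {2,4,6,7,9}; box has {1,2,4,6,9} → only 5 remains.
r9c4 = 5: row 9 has {2,4,9}; col 4 has {1,2,3,6}; box has {1,2,7,8} → only 5 remains.
r9c6 = 3: row 9 has {2,4,5,9}; col 6 has {1,5,6}; box has {1,2,5,7,8} → only 3 remains.
r7c1 = 3: row 7 has {1,2,6,7,8,9}; col 1 has {9}; box has {1,2,4,5,6,9} → only 3 remains.
r7c4 = 4: row 7 has {1,2,3,6,7,8,9}; col 4 has {1,2,3,5,6}; box has {1,2,3,5,7,8} → only 4 remains.
r7c9 = 5: row 7 has {1,2,3,4,6,7,8,9}; col 9 has {2,3,6}; box has {2,3,8,9} → only 5 remains.
r8c1 = 7: row 8 has {1,2,3,5,8}; col 1 has {3,9}; box has {1,2,3,4,5,6,9} → only 7 remains.
r8c6 = 9: row 8 has {1,2,3,5,7,8}; col 6 has {1,3,5,6}; box has {1,2,3,4,5,7,8} → only 9 remains.
r8c7 = 6: row 8 has {1,2,3,5,7,8,9}; col 7 has {2,4,9}; box has {2,3,5,8,9} → only 6 remains.
r8c8 = 4: row 8 has {1,2,3,5,6,7,8,9}; col 8 has {1,8}; box has {2,3,5,6,8,9} → only 4 remains.
r9c2 = 8: row 9 has {2,3,4,5,9}; col 2 has {1,2,5,7}; box has {1,2,3,4,5,6,7,9} → only 8 remains.
r9c5 = 6: row 9 has {2,3,4,5,8,9}; col 5 has {1,2,4,7,8,9}; box has {1,2,3,4,5,7,8,9} → only 6 remains.
r9c8 = 7: row 9 has {2,3,4,5,6,8,9}; col 8 has {1,4,8}; box has {2,3,4,5,6,8,9} → only 7 remains.
r9c9 = 1: row 9 has {2,3,4,5,6,7,8,9}; col 9 has {2,3,5,6}; box has {2,3,4,5,6,7,8,9} → only 1 remains.
r3c2 = 4: row 3 has {3,6,7,9}; col 2 has {1,2,5,7,8}; box has {2,7} → only 4 remains.
r3c9 = 8: row 3 has {3,4,6,7,9}; col 9 has {1,2,3,5,6}; box has {4} → only 8 remains.
r6c2 = 3: row 6 has {2,6}; col 2 has {1,2,4,5,7,8}; box has {5,7,9} → only 3 remains.

3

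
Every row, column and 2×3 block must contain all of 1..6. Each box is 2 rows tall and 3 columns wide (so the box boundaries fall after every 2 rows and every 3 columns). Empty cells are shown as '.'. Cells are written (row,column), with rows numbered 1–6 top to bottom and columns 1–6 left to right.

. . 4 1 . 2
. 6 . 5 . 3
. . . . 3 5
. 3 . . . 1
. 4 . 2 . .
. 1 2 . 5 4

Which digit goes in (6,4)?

(1,2) = 5 (sole candidate).
(1,5) = 6 (sole candidate).
(2,3) = 1 (sole candidate).
(2,5) = 4 (sole candidate).
(3,2) = 2 (sole candidate).
(3,3) = 6 (sole candidate).
(3,4) = 4 (sole candidate).
(4,3) = 5 (sole candidate).
(4,4) = 6 (sole candidate).
(4,5) = 2 (sole candidate).
(5,3) = 3 (sole candidate).
(5,5) = 1 (sole candidate).
(5,6) = 6 (sole candidate).
(6,1) = 6 (sole candidate).
(6,4) = 3: row 6 has {1,2,4,5,6}; col 4 has {1,2,4,5,6}; box has {1,2,4,5,6} → only 3 remains.

3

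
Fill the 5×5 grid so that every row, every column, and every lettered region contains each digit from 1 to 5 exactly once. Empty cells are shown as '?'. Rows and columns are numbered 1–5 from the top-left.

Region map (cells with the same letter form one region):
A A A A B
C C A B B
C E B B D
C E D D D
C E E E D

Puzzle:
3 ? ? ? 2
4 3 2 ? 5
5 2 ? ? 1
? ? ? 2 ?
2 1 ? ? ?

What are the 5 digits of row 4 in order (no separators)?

R2C4 = 1: row 2 has {2,3,4,5}; col 4 has {2}; region has {2,5} → only 1 remains.
R4C1 = 1: row 4 has {2}; col 1 has {2,3,4,5}; region has {2,3,4,5} → only 1 remains.
R1C3 = 1: in row 1, 1 can only go here (every other open cell in that row sees a 1).
R4C3 = 5: in region D, 5 can only go here (every other open cell in that region sees a 5).
R4C2 = 4: row 4 has {1,2,5}; col 2 has {1,2,3}; region has {1,2} → only 4 remains.
R4C5 = 3: row 4 has {1,2,4,5}; col 5 has {1,2,5}; region has {1,2,5} → only 3 remains.

14523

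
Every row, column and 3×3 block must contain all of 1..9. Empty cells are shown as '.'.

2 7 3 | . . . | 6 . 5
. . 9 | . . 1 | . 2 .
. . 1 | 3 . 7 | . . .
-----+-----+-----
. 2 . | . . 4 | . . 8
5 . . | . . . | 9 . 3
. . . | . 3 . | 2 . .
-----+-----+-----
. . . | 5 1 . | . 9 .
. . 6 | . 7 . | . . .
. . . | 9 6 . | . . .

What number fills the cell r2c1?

r4c3 = 7: row 4 has {2,4,8}; col 3 has {1,3,6,9}; box has {2,5} → only 7 remains.
r1c8 = 1: in row 1, 1 can only go here (every other open cell in that row sees a 1).
r2c7 = 3: in row 2, 3 can only go here (every other open cell in that row sees a 3).
r2c9 = 7: in row 2, 7 can only go here (every other open cell in that row sees a 7).
r3c5 = 2: in row 3, 2 can only go here (every other open cell in that row sees a 2).
r5c5 = 8: row 5 has {3,5,9}; col 5 has {1,2,3,6,7}; box has {3,4} → only 8 remains.
r5c3 = 4: row 5 has {3,5,8,9}; col 3 has {1,3,6,7,9}; box has {2,5,7} → only 4 remains.
r6c3 = 8: row 6 has {2,3}; col 3 has {1,3,4,6,7,9}; box has {2,4,5,7} → only 8 remains.
r7c3 = 2: row 7 has {1,5,9}; col 3 has {1,3,4,6,7,8,9}; box has {6} → only 2 remains.
r9c3 = 5: row 9 has {6,9}; col 3 has {1,2,3,4,6,7,8,9}; box has {2,6} → only 5 remains.
r3c2 = 5: in row 3, 5 can only go here (every other open cell in that row sees a 5).
r3c9 = 9: in row 3, 9 can only go here (every other open cell in that row sees a 9).
r2c5 = 5: in row 2, 5 can only go here (every other open cell in that row sees a 5).
r4c5 = 9: row 4 has {2,4,7,8}; col 5 has {1,2,3,5,6,7,8}; box has {3,4,8} → only 9 remains.
r1c5 = 4: row 1 has {1,2,3,5,6,7}; col 5 has {1,2,3,5,6,7,8,9}; box has {1,2,3,5,7} → only 4 remains.
r1c4 = 8: row 1 has {1,2,3,4,5,6,7}; col 4 has {3,5,9}; box has {1,2,3,4,5,7} → only 8 remains.
r1c6 = 9: row 1 has {1,2,3,4,5,6,7,8}; col 6 has {1,4,7}; box has {1,2,3,4,5,7,8} → only 9 remains.
r2c4 = 6: row 2 has {1,2,3,5,7,9}; col 4 has {3,5,8,9}; box has {1,2,3,4,5,7,8,9} → only 6 remains.
r4c4 = 1: row 4 has {2,4,7,8,9}; col 4 has {3,5,6,8,9}; box has {3,4,8,9} → only 1 remains.
r4c7 = 5: row 4 has {1,2,4,7,8,9}; col 7 has {2,3,6,9}; box has {2,3,8,9} → only 5 remains.
r4c8 = 6: row 4 has {1,2,4,5,7,8,9}; col 8 has {1,2,9}; box has {2,3,5,8,9} → only 6 remains.
r5c8 = 7: row 5 has {3,4,5,8,9}; col 8 has {1,2,6,9}; box has {2,3,5,6,8,9} → only 7 remains.
r6c4 = 7: row 6 has {2,3,8}; col 4 has {1,3,5,6,8,9}; box has {1,3,4,8,9} → only 7 remains.
r6c8 = 4: row 6 has {2,3,7,8}; col 8 has {1,2,6,7,9}; box has {2,3,5,6,7,8,9} → only 4 remains.
r6c9 = 1: row 6 has {2,3,4,7,8}; col 9 has {3,5,7,8,9}; box has {2,3,4,5,6,7,8,9} → only 1 remains.
r3c8 = 8: row 3 has {1,2,3,5,7,9}; col 8 has {1,2,4,6,7,9}; box has {1,2,3,5,6,7,9} → only 8 remains.
r4c1 = 3: row 4 has {1,2,4,5,6,7,8,9}; col 1 has {2,5}; box has {2,4,5,7,8} → only 3 remains.
r5c4 = 2: row 5 has {3,4,5,7,8,9}; col 4 has {1,3,5,6,7,8,9}; box has {1,3,4,7,8,9} → only 2 remains.
r5c6 = 6: row 5 has {2,3,4,5,7,8,9}; col 6 has {1,4,7,9}; box has {1,2,3,4,7,8,9} → only 6 remains.
r6c6 = 5: row 6 has {1,2,3,4,7,8}; col 6 has {1,4,6,7,9}; box has {1,2,3,4,6,7,8,9} → only 5 remains.
r8c4 = 4: row 8 has {6,7}; col 4 has {1,2,3,5,6,7,8,9}; box has {1,5,6,7,9} → only 4 remains.
r8c9 = 2: row 8 has {4,6,7}; col 9 has {1,3,5,7,8,9}; box has {9} → only 2 remains.
r9c8 = 3: row 9 has {5,6,9}; col 8 has {1,2,4,6,7,8,9}; box has {2,9} → only 3 remains.
r9c9 = 4: row 9 has {3,5,6,9}; col 9 has {1,2,3,5,7,8,9}; box has {2,3,9} → only 4 remains.
r3c7 = 4: row 3 has {1,2,3,5,7,8,9}; col 7 has {2,3,5,6,9}; box has {1,2,3,5,6,7,8,9} → only 4 remains.
r5c2 = 1: row 5 has {2,3,4,5,6,7,8,9}; col 2 has {2,5,7}; box has {2,3,4,5,7,8} → only 1 remains.
r7c9 = 6: row 7 has {1,2,5,9}; col 9 has {1,2,3,4,5,7,8,9}; box has {2,3,4,9} → only 6 remains.
r8c8 = 5: row 8 has {2,4,6,7}; col 8 has {1,2,3,4,6,7,8,9}; box has {2,3,4,6,9} → only 5 remains.
r9c2 = 8: row 9 has {3,4,5,6,9}; col 2 has {1,2,5,7}; box has {2,5,6} → only 8 remains.
r9c6 = 2: row 9 has {3,4,5,6,8,9}; col 6 has {1,4,5,6,7,9}; box has {1,4,5,6,7,9} → only 2 remains.
r2c2 = 4: row 2 has {1,2,3,5,6,7,9}; col 2 has {1,2,5,7,8}; box has {1,2,3,5,7,9} → only 4 remains.
r3c1 = 6: row 3 has {1,2,3,4,5,7,8,9}; col 1 has {2,3,5}; box has {1,2,3,4,5,7,9} → only 6 remains.
r6c1 = 9: row 6 has {1,2,3,4,5,7,8}; col 1 has {2,3,5,6}; box has {1,2,3,4,5,7,8} → only 9 remains.
r6c2 = 6: row 6 has {1,2,3,4,5,7,8,9}; col 2 has {1,2,4,5,7,8}; box has {1,2,3,4,5,7,8,9} → only 6 remains.
r7c2 = 3: row 7 has {1,2,5,6,9}; col 2 has {1,2,4,5,6,7,8}; box has {2,5,6,8} → only 3 remains.
r7c6 = 8: row 7 has {1,2,3,5,6,9}; col 6 has {1,2,4,5,6,7,9}; box has {1,2,4,5,6,7,9} → only 8 remains.
r7c7 = 7: row 7 has {1,2,3,5,6,8,9}; col 7 has {2,3,4,5,6,9}; box has {2,3,4,5,6,9} → only 7 remains.
r8c1 = 1: row 8 has {2,4,5,6,7}; col 1 has {2,3,5,6,9}; box has {2,3,5,6,8} → only 1 remains.
r8c2 = 9: row 8 has {1,2,4,5,6,7}; col 2 has {1,2,3,4,5,6,7,8}; box has {1,2,3,5,6,8} → only 9 remains.
r8c6 = 3: row 8 has {1,2,4,5,6,7,9}; col 6 has {1,2,4,5,6,7,8,9}; box has {1,2,4,5,6,7,8,9} → only 3 remains.
r8c7 = 8: row 8 has {1,2,3,4,5,6,7,9}; col 7 has {2,3,4,5,6,7,9}; box has {2,3,4,5,6,7,9} → only 8 remains.
r9c1 = 7: row 9 has {2,3,4,5,6,8,9}; col 1 has {1,2,3,5,6,9}; box has {1,2,3,5,6,8,9} → only 7 remains.
r9c7 = 1: row 9 has {2,3,4,5,6,7,8,9}; col 7 has {2,3,4,5,6,7,8,9}; box has {2,3,4,5,6,7,8,9} → only 1 remains.
r2c1 = 8: row 2 has {1,2,3,4,5,6,7,9}; col 1 has {1,2,3,5,6,7,9}; box has {1,2,3,4,5,6,7,9} → only 8 remains.

8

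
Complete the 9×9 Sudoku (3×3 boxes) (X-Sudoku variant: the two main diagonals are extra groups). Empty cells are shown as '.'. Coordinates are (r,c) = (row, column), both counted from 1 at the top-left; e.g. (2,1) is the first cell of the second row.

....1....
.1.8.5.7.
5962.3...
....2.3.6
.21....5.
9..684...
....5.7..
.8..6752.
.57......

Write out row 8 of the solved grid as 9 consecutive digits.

184967523

(5,6) = 9 (sole candidate).
(6,8) = 1 (sole candidate).
(1,6) = 6 (sole candidate).
(4,4) = 5 (sole candidate).
(4,6) = 1 (sole candidate).
(5,5) = 3 (sole candidate).
(6,7) = 2 (sole candidate).
(6,9) = 7 (sole candidate).
(1,1) = 8 (sole candidate).
(3,7) = 4 (sole candidate).
(3,8) = 8 (sole candidate).
(3,9) = 1 (sole candidate).
(5,4) = 7 (sole candidate).
(5,7) = 8 (sole candidate).
(5,9) = 4 (sole candidate).
(6,2) = 3 (sole candidate).
(6,3) = 5 (sole candidate).
(9,1) = 2 (sole candidate).
(9,6) = 8 (sole candidate).
(9,9) = 9 (sole candidate).
(1,7) = 9 (sole candidate).
(1,8) = 3 (sole candidate).
(1,9) = 5 (sole candidate).
(2,7) = 6 (sole candidate).
(2,9) = 2 (sole candidate).
(3,5) = 7 (sole candidate).
(4,8) = 9 (sole candidate).
(5,1) = 6 (sole candidate).
(7,3) = 9 (sole candidate).
(7,6) = 2 (sole candidate).
(8,9) = 3: row 8 has {2,5,6,7,8}; col 9 has {1,2,4,5,6,7,9}; box has {2,5,7,9} → only 3 remains.
(9,5) = 4 (sole candidate).
(9,7) = 1 (sole candidate).
(9,8) = 6 (sole candidate).
(1,4) = 4 (sole candidate).
(2,5) = 9 (sole candidate).
(7,8) = 4 (sole candidate).
(7,9) = 8 (sole candidate).
(8,3) = 4: row 8 has {2,3,5,6,7,8}; col 3 has {1,5,6,7,9}; box has {2,5,7,8,9} → only 4 remains.
(9,4) = 3 (sole candidate).
(1,2) = 7 (sole candidate).
(1,3) = 2 (sole candidate).
(2,3) = 3 (sole candidate).
(4,2) = 4 (sole candidate).
(4,3) = 8 (sole candidate).
(7,2) = 6 (sole candidate).
(7,4) = 1 (sole candidate).
(8,1) = 1: row 8 has {2,3,4,5,6,7,8}; col 1 has {2,5,6,8,9}; box has {2,4,5,6,7,8,9} → only 1 remains.
(8,4) = 9: row 8 has {1,2,3,4,5,6,7,8}; col 4 has {1,2,3,4,5,6,7,8}; box has {1,2,3,4,5,6,7,8} → only 9 remains.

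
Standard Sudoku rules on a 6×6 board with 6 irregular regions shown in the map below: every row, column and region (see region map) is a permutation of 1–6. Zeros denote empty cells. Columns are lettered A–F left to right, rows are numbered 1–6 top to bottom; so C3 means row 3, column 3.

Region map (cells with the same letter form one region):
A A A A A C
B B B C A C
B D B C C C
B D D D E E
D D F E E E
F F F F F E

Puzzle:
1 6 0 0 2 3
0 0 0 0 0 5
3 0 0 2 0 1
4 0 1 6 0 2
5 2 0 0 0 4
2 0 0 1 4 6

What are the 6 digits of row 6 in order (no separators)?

253146

A2 = 6: row 2 has {5}; col 1 has {1,2,3,4,5}; region has {3,4} → only 6 remains.
B2 = 1: row 2 has {5,6}; col 2 has {2,6}; region has {3,4,6} → only 1 remains.
C2 = 2: row 2 has {1,5,6}; col 3 has {1}; region has {1,3,4,6} → only 2 remains.
D2 = 4: row 2 has {1,2,5,6}; col 4 has {1,2,6}; region has {1,2,3,5} → only 4 remains.
E2 = 3: row 2 has {1,2,4,5,6}; col 5 has {2,4}; region has {1,2,6} → only 3 remains.
B3 = 4: row 3 has {1,2,3}; col 2 has {1,2,6}; region has {1,2,5,6} → only 4 remains.
C3 = 5: row 3 has {1,2,3,4}; col 3 has {1,2}; region has {1,2,3,4,6} → only 5 remains.
E3 = 6: row 3 has {1,2,3,4,5}; col 5 has {2,3,4}; region has {1,2,3,4,5} → only 6 remains.
B4 = 3: row 4 has {1,2,4,6}; col 2 has {1,2,4,6}; region has {1,2,4,5,6} → only 3 remains.
E4 = 5: row 4 has {1,2,3,4,6}; col 5 has {2,3,4,6}; region has {2,4,6} → only 5 remains.
D5 = 3: row 5 has {2,4,5}; col 4 has {1,2,4,6}; region has {2,4,5,6} → only 3 remains.
E5 = 1: row 5 has {2,3,4,5}; col 5 has {2,3,4,5,6}; region has {2,3,4,5,6} → only 1 remains.
B6 = 5: row 6 has {1,2,4,6}; col 2 has {1,2,3,4,6}; region has {1,2,4} → only 5 remains.
C6 = 3: row 6 has {1,2,4,5,6}; col 3 has {1,2,5}; region has {1,2,4,5} → only 3 remains.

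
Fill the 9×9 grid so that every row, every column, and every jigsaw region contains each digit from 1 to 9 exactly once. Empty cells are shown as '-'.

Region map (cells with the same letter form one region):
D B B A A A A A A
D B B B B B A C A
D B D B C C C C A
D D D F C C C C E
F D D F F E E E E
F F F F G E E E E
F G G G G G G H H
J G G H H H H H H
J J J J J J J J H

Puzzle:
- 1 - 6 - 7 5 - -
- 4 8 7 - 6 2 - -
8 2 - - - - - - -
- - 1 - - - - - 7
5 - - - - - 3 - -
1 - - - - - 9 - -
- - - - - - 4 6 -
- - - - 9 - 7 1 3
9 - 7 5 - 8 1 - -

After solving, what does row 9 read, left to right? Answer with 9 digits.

r2c1 = 3: row 2 has {2,4,6,7,8}; col 1 has {1,5,8,9}; region has {1,8} → only 3 remains.
r2c5 = 5: row 2 has {2,3,4,6,7,8}; col 5 has {9}; region has {1,2,4,6,7,8} → only 5 remains.
r2c8 = 9: row 2 has {2,3,4,5,6,7,8}; col 8 has {1,6}; region has {} → only 9 remains.
r2c9 = 1: row 2 has {2,3,4,5,6,7,8,9}; col 9 has {3,7}; region has {2,5,6,7} → only 1 remains.
r3c7 = 6: row 3 has {2,8}; col 7 has {1,2,3,4,5,7,9}; region has {9} → only 6 remains.
r4c7 = 8: row 4 has {1,7}; col 7 has {1,2,3,4,5,6,7,9}; region has {6,9} → only 8 remains.
r1c1 = 2: in row 1, 2 can only go here (every other open cell in that row sees a 2).
r7c1 = 7: row 7 has {4,6}; col 1 has {1,2,3,5,8,9}; region has {1,5} → only 7 remains.
r5c6 = 1: in row 5, 1 can only go here (every other open cell in that row sees a 1).
r5c2 = 7: in row 5, 7 can only go here (every other open cell in that row sees a 7).
r3c5 = 1: in row 3, 1 can only go here (every other open cell in that row sees a 1).
r3c8 = 7: in row 3, 7 can only go here (every other open cell in that row sees a 7).
r6c5 = 7: in row 6, 7 can only go here (every other open cell in that row sees a 7).
r7c4 = 1: in row 7, 1 can only go here (every other open cell in that row sees a 1).
r7c6 = 9: in column 6, 9 can only go here (every other open cell in that column sees a 9).
r4c2 = 9: in column 2, 9 can only go here (every other open cell in that column sees a 9).
r4c1 = 6: in row 4, 6 can only go here (every other open cell in that row sees a 6).
r5c3 = 4: row 5 has {1,3,5,7}; col 3 has {1,7,8}; region has {1,2,3,6,7,8,9} → only 4 remains.
r8c1 = 4: row 8 has {1,3,7,9}; col 1 has {1,2,3,5,6,7,8,9}; region has {1,5,7,8,9} → only 4 remains.
r3c3 = 5: row 3 has {1,2,6,7,8}; col 3 has {1,4,7,8}; region has {1,2,3,4,6,7,8,9} → only 5 remains.
r5c4 = 9: in row 5, 9 can only go here (every other open cell in that row sees a 9).
r3c4 = 3: row 3 has {1,2,5,6,7,8}; col 4 has {1,5,6,7,9}; region has {1,2,4,5,6,7,8} → only 3 remains.
r3c6 = 4: row 3 has {1,2,3,5,6,7,8}; col 6 has {1,6,7,8,9}; region has {1,6,7,8,9} → only 4 remains.
r3c9 = 9: row 3 has {1,2,3,4,5,6,7,8}; col 9 has {1,3,7}; region has {1,2,5,6,7} → only 9 remains.
r1c3 = 9: row 1 has {1,2,5,6,7}; col 3 has {1,4,5,7,8}; region has {1,2,3,4,5,6,7,8} → only 9 remains.
r4c4 = 4: in row 4, 4 can only go here (every other open cell in that row sees a 4).
r9c9 = 4: in row 9, 4 can only go here (every other open cell in that row sees a 4).
r1c9 = 8: row 1 has {1,2,5,6,7,9}; col 9 has {1,3,4,7,9}; region has {1,2,5,6,7,9} → only 8 remains.
r6c8 = 4: in row 6, 4 can only go here (every other open cell in that row sees a 4).
r1c8 = 3: row 1 has {1,2,5,6,7,8,9}; col 8 has {1,4,6,7,9}; region has {1,2,5,6,7,8,9} → only 3 remains.
r9c8 = 2: row 9 has {1,4,5,7,8,9}; col 8 has {1,3,4,6,7,9}; region has {1,4,5,7,8,9} → only 2 remains.
r1c5 = 4: row 1 has {1,2,3,5,6,7,8,9}; col 5 has {1,5,7,9}; region has {1,2,3,5,6,7,8,9} → only 4 remains.
r4c8 = 5: row 4 has {1,4,6,7,8,9}; col 8 has {1,2,3,4,6,7,9}; region has {1,4,6,7,8,9} → only 5 remains.
r5c8 = 8: row 5 has {1,3,4,5,7,9}; col 8 has {1,2,3,4,5,6,7,9}; region has {1,3,4,7,9} → only 8 remains.
r7c5 = 8: in column 5, 8 can only go here (every other open cell in that column sees an 8).
r8c4 = 8: in row 8, 8 can only go here (every other open cell in that row sees an 8).
r6c4 = 2: row 6 has {1,4,7,9}; col 4 has {1,3,4,5,6,7,8,9}; region has {1,4,5,7,9} → only 2 remains.
r6c6 = 5: row 6 has {1,2,4,7,9}; col 6 has {1,4,6,7,8,9}; region has {1,3,4,7,8,9} → only 5 remains.
r6c9 = 6: row 6 has {1,2,4,5,7,9}; col 9 has {1,3,4,7,8,9}; region has {1,3,4,5,7,8,9} → only 6 remains.
r8c6 = 2: row 8 has {1,3,4,7,8,9}; col 6 has {1,4,5,6,7,8,9}; region has {1,3,4,6,7,8,9} → only 2 remains.
r4c6 = 3: row 4 has {1,4,5,6,7,8,9}; col 6 has {1,2,4,5,6,7,8,9}; region has {1,4,5,6,7,8,9} → only 3 remains.
r5c5 = 6: row 5 has {1,3,4,5,7,8,9}; col 5 has {1,4,5,7,8,9}; region has {1,2,4,5,7,9} → only 6 remains.
r5c9 = 2: row 5 has {1,3,4,5,6,7,8,9}; col 9 has {1,3,4,6,7,8,9}; region has {1,3,4,5,6,7,8,9} → only 2 remains.
r6c3 = 3: row 6 has {1,2,4,5,6,7,9}; col 3 has {1,4,5,7,8,9}; region has {1,2,4,5,6,7,9} → only 3 remains.
r7c3 = 2: row 7 has {1,4,6,7,8,9}; col 3 has {1,3,4,5,7,8,9}; region has {1,4,7,8,9} → only 2 remains.
r7c9 = 5: row 7 has {1,2,4,6,7,8,9}; col 9 has {1,2,3,4,6,7,8,9}; region has {1,2,3,4,6,7,8,9} → only 5 remains.
r8c3 = 6: row 8 has {1,2,3,4,7,8,9}; col 3 has {1,2,3,4,5,7,8,9}; region has {1,2,4,7,8,9} → only 6 remains.
r9c5 = 3: row 9 has {1,2,4,5,7,8,9}; col 5 has {1,4,5,6,7,8,9}; region has {1,2,4,5,7,8,9} → only 3 remains.
r4c5 = 2: row 4 has {1,3,4,5,6,7,8,9}; col 5 has {1,3,4,5,6,7,8,9}; region has {1,3,4,5,6,7,8,9} → only 2 remains.
r6c2 = 8: row 6 has {1,2,3,4,5,6,7,9}; col 2 has {1,2,4,7,9}; region has {1,2,3,4,5,6,7,9} → only 8 remains.
r7c2 = 3: row 7 has {1,2,4,5,6,7,8,9}; col 2 has {1,2,4,7,8,9}; region has {1,2,4,6,7,8,9} → only 3 remains.
r8c2 = 5: row 8 has {1,2,3,4,6,7,8,9}; col 2 has {1,2,3,4,7,8,9}; region has {1,2,3,4,6,7,8,9} → only 5 remains.
r9c2 = 6: row 9 has {1,2,3,4,5,7,8,9}; col 2 has {1,2,3,4,5,7,8,9}; region has {1,2,3,4,5,7,8,9} → only 6 remains.

967538124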